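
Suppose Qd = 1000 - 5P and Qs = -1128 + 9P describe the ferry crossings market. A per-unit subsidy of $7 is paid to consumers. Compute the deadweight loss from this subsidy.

Pre-subsidy: 1000 - 5P = -1128 + 9P gives P* = 152, Q* = 240.
With the rebate, buyers effectively pay Pb = Ps − 7, where Ps is the price sellers receive.
Demand in terms of Ps becomes Qd = 1000 − 5(Ps − 7) = 1035 - 5Ps. Setting this equal to supply: 1035 - 5Ps = -1128 + 9Ps, so Ps = 154.5.
Buyers pay Pb = 154.5 − 7 = 147.5; Q' = -1128 + 9·154.5 = 262.5.
The subsidy expands output by 262.5 − 240 = 22.5 past the efficient level; on those units the gap between marginal cost and willingness to pay runs from 0 up to 7.
DWL = ½ × 7 × 22.5 = 78.75.

Deadweight loss = $78.75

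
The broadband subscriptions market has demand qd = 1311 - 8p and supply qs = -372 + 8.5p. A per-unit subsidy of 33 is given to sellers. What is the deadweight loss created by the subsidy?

Pre-subsidy: 1311 - 8p = -372 + 8.5p gives p* = 102, q* = 495.
With the subsidy, sellers receive ps = pb + 33 for each unit, where pb is the price buyers pay.
Supply in terms of pb becomes qs = -372 + 8.5(pb + 33) = -91.5 + 8.5pb. Setting this equal to demand: 1311 - 8pb = -91.5 + 8.5pb, so pb = 85.
Sellers receive ps = 85 + 33 = 118; q' = 1311 − 8·85 = 631.
The subsidy expands output by 631 − 495 = 136 past the efficient level; on those units the gap between marginal cost and willingness to pay runs from 0 up to 33.
DWL = ½ × 33 × 136 = 2244.

Deadweight loss = 2244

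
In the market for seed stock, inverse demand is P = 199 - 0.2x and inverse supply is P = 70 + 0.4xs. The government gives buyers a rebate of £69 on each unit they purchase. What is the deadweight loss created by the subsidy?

Pre-subsidy: 199 - 0.2x = 70 + 0.4x gives x* = 215 and P* = 156.
With the rebate, buyers effectively pay Pb = Ps − 69, where Ps is the price sellers receive.
On the curves, Pb = 199 - 0.2x and Ps = 70 + 0.4x; the wedge Ps − Pb = 69 gives 70 + 0.4x − (199 - 0.2x) = 69, so x' = 330.
Then Pb = 199 − 0.2·330 = 133 and Ps = 70 + 0.4·330 = 202.
The subsidy expands output by 330 − 215 = 115 past the efficient level; on those units the gap between marginal cost and willingness to pay runs from 0 up to 69.
DWL = ½ × 69 × 115 = 3967.5.

Deadweight loss = £3967.5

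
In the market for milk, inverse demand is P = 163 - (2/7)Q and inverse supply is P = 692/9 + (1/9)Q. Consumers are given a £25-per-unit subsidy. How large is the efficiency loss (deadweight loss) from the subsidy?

Deadweight loss = £787.5

Pre-subsidy: 163 - (2/7)Q = 692/9 + (1/9)Q gives Q* = 217 and P* = 101.
With the rebate, buyers effectively pay Pb = Ps − 25, where Ps is the price sellers receive.
On the curves, Pb = 163 - (2/7)Q and Ps = 692/9 + (1/9)Q; the wedge Ps − Pb = 25 gives 692/9 + (1/9)Q − (163 - (2/7)Q) = 25, so Q' = 280.
Then Pb = 163 − (2/7)·280 = 83 and Ps = 692/9 + (1/9)·280 = 108.
The subsidy expands output by 280 − 217 = 63 past the efficient level; on those units the gap between marginal cost and willingness to pay runs from 0 up to 25.
DWL = ½ × 25 × 63 = 787.5.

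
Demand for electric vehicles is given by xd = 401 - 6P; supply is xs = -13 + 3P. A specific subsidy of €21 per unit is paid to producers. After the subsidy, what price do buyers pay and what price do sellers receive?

Pre-subsidy: 401 - 6P = -13 + 3P gives P* = 46, x* = 125.
With the subsidy, sellers receive Ps = Pb + 21 for each unit, where Pb is the price buyers pay.
Supply in terms of Pb becomes xs = -13 + 3(Pb + 21) = 50 + 3Pb. Setting this equal to demand: 401 - 6Pb = 50 + 3Pb, so Pb = 39.
Sellers receive Ps = 39 + 21 = 60; x' = 401 − 6·39 = 167.

Buyers pay €39; sellers receive €60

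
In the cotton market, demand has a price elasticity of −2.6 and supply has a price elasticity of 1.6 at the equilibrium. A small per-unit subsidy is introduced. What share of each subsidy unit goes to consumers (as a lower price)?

For a small subsidy around the equilibrium, the benefit split depends on the relative slopes, which at a point are proportional to the elasticities.
Buyer share = εs/(εs + |εd|) = 1.6/(1.6 + 2.6) = 8/21; seller share = |εd|/(εs + |εd|) = 13/21.

Consumer share = 8/21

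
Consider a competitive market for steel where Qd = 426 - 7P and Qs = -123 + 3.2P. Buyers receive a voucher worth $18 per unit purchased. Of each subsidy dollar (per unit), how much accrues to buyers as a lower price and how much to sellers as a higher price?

Pre-subsidy: 426 - 7P = -123 + 3.2P gives P* = 915/17, Q* = 837/17.
With the rebate, buyers effectively pay Pb = Ps − 18, where Ps is the price sellers receive.
Demand in terms of Ps becomes Qd = 426 − 7(Ps − 18) = 552 - 7Ps. Setting this equal to supply: 552 - 7Ps = -123 + 3.2Ps, so Ps = 1125/17.
Buyers pay Pb = 1125/17 − 18 = 819/17; Q' = -123 + 3.2·(1125/17) = 1509/17.
Buyers' price falls by P* − Pb = 915/17 − 819/17 = 96/17; sellers' price rises by Ps − P* = 1125/17 − 915/17 = 210/17.

Buyers gain 96/17 per unit; sellers gain 210/17 per unit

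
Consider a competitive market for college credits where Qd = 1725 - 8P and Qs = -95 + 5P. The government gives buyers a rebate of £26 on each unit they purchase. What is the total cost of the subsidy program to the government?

Pre-subsidy: 1725 - 8P = -95 + 5P gives P* = 140, Q* = 605.
With the rebate, buyers effectively pay Pb = Ps − 26, where Ps is the price sellers receive.
Demand in terms of Ps becomes Qd = 1725 − 8(Ps − 26) = 1933 - 8Ps. Setting this equal to supply: 1933 - 8Ps = -95 + 5Ps, so Ps = 156.
Buyers pay Pb = 156 − 26 = 130; Q' = -95 + 5·156 = 685.
Government outlay = subsidy × quantity = 26 × 685 = 17810.

Government cost = £17810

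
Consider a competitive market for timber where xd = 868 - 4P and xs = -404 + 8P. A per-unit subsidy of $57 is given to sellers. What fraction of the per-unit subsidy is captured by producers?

Pre-subsidy: 868 - 4P = -404 + 8P gives P* = 106, x* = 444.
With the subsidy, sellers receive Ps = Pb + 57 for each unit, where Pb is the price buyers pay.
Supply in terms of Pb becomes xs = -404 + 8(Pb + 57) = 52 + 8Pb. Setting this equal to demand: 868 - 4Pb = 52 + 8Pb, so Pb = 68.
Sellers receive Ps = 68 + 57 = 125; x' = 868 − 4·68 = 596.
Buyers' price falls by P* − Pb = 106 − 68 = 38; sellers' price rises by Ps − P* = 125 − 106 = 19.
So producers capture 19/57 = 1/3 of each unit of subsidy.

Producer share = 1/3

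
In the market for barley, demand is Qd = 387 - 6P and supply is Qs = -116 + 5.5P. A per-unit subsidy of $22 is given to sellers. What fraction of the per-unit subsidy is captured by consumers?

Pre-subsidy: 387 - 6P = -116 + 5.5P gives P* = 1006/23, Q* = 2865/23.
With the subsidy, sellers receive Ps = Pb + 22 for each unit, where Pb is the price buyers pay.
Supply in terms of Pb becomes Qs = -116 + 5.5(Pb + 22) = 5 + 5.5Pb. Setting this equal to demand: 387 - 6Pb = 5 + 5.5Pb, so Pb = 764/23.
Sellers receive Ps = 764/23 + 22 = 1270/23; Q' = 387 − 6·(764/23) = 4317/23.
Buyers' price falls by P* − Pb = 1006/23 − 764/23 = 242/23; sellers' price rises by Ps − P* = 1270/23 − 1006/23 = 264/23.
So consumers capture (242/23)/22 = 11/23 of each unit of subsidy.

Consumer share = 11/23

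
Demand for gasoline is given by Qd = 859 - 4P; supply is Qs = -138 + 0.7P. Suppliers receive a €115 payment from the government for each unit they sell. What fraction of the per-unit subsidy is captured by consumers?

Pre-subsidy: 859 - 4P = -138 + 0.7P gives P* = 9970/47, Q* = 493/47.
With the subsidy, sellers receive Ps = Pb + 115 for each unit, where Pb is the price buyers pay.
Supply in terms of Pb becomes Qs = -138 + 0.7(Pb + 115) = -57.5 + 0.7Pb. Setting this equal to demand: 859 - 4Pb = -57.5 + 0.7Pb, so Pb = 195.
Sellers receive Ps = 195 + 115 = 310; Q' = 859 − 4·195 = 79.
Buyers' price falls by P* − Pb = 9970/47 − 195 = 805/47; sellers' price rises by Ps − P* = 310 − 9970/47 = 4600/47.
So consumers capture (805/47)/115 = 7/47 of each unit of subsidy.

Consumer share = 7/47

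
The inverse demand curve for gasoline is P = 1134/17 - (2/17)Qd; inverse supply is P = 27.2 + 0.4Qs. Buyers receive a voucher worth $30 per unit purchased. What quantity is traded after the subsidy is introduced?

Q' = 1477/11

Pre-subsidy: 1134/17 - (2/17)Q = 27.2 + 0.4Q gives Q* = 1679/22 and P* = 635/11.
With the rebate, buyers effectively pay Pb = Ps − 30, where Ps is the price sellers receive.
On the curves, Pb = 1134/17 - (2/17)Q and Ps = 27.2 + 0.4Q; the wedge Ps − Pb = 30 gives 27.2 + 0.4Q − (1134/17 - (2/17)Q) = 30, so Q' = 1477/11.
Then Pb = 1134/17 − (2/17)·(1477/11) = 560/11 and Ps = 27.2 + 0.4·(1477/11) = 890/11.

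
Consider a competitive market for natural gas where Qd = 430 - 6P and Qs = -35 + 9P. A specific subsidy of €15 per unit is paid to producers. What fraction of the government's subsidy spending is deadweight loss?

Pre-subsidy: 430 - 6P = -35 + 9P gives P* = 31, Q* = 244.
With the subsidy, sellers receive Ps = Pb + 15 for each unit, where Pb is the price buyers pay.
Supply in terms of Pb becomes Qs = -35 + 9(Pb + 15) = 100 + 9Pb. Setting this equal to demand: 430 - 6Pb = 100 + 9Pb, so Pb = 22.
Sellers receive Ps = 22 + 15 = 37; Q' = 430 − 6·22 = 298.
ΔCS = ½(244 + 298)(31 − 22) = 2439; ΔPS = ½(244 + 298)(37 − 31) = 1626.
Government spending = 15 × 298 = 4470.
DWL = ½ × 15 × (298 − 244) = 405; fraction = 405 / 4470 = 27/298.

DWL / government spending = 27/298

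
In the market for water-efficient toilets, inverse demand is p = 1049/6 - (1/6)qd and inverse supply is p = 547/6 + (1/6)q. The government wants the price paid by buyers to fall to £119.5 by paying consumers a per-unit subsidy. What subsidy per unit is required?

Required subsidy s = £27 per unit

At a buyer price of 119.5, quantity demanded is 1049 − 6·119.5 = 332.
Sellers supply 332 only when they receive ps = 547/6 + (1/6)·332 = 146.5.
s = ps − pb = 146.5 − 119.5 = 27.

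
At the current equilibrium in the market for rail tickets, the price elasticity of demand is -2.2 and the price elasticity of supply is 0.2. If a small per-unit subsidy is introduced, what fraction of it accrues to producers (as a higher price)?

For a small subsidy around the equilibrium, the benefit split depends on the relative slopes, which at a point are proportional to the elasticities.
Buyer share = εs/(εs + |εd|) = 0.2/(0.2 + 2.2) = 1/12; seller share = |εd|/(εs + |εd|) = 11/12.
So producers capture 11/12 of the subsidy.

Producer share = 11/12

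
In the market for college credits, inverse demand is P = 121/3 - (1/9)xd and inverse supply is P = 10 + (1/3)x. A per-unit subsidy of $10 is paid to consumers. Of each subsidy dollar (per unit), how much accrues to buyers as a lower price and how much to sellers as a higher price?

Buyers gain $2.5 per unit; sellers gain $7.5 per unit

Pre-subsidy: 121/3 - (1/9)x = 10 + (1/3)x gives x* = 68.25 and P* = 32.75.
With the rebate, buyers effectively pay Pb = Ps − 10, where Ps is the price sellers receive.
On the curves, Pb = 121/3 - (1/9)x and Ps = 10 + (1/3)x; the wedge Ps − Pb = 10 gives 10 + (1/3)x − (121/3 - (1/9)x) = 10, so x' = 90.75.
Then Pb = 121/3 − (1/9)·90.75 = 30.25 and Ps = 10 + (1/3)·90.75 = 40.25.
Buyers' price falls by P* − Pb = 32.75 − 30.25 = 2.5; sellers' price rises by Ps − P* = 40.25 − 32.75 = 7.5.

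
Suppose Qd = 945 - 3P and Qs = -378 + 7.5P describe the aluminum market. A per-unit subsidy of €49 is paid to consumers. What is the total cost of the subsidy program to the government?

Pre-subsidy: 945 - 3P = -378 + 7.5P gives P* = 126, Q* = 567.
With the rebate, buyers effectively pay Pb = Ps − 49, where Ps is the price sellers receive.
Demand in terms of Ps becomes Qd = 945 − 3(Ps − 49) = 1092 - 3Ps. Setting this equal to supply: 1092 - 3Ps = -378 + 7.5Ps, so Ps = 140.
Buyers pay Pb = 140 − 49 = 91; Q' = -378 + 7.5·140 = 672.
Government outlay = subsidy × quantity = 49 × 672 = 32928.

Government cost = €32928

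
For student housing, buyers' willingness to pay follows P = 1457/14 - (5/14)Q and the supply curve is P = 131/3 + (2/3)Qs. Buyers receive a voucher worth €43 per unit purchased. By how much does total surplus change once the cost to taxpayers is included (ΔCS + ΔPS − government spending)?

Net change in total surplus = -€903

Pre-subsidy: 1457/14 - (5/14)Q = 131/3 + (2/3)Q gives Q* = 59 and P* = 83.
With the rebate, buyers effectively pay Pb = Ps − 43, where Ps is the price sellers receive.
On the curves, Pb = 1457/14 - (5/14)Q and Ps = 131/3 + (2/3)Q; the wedge Ps − Pb = 43 gives 131/3 + (2/3)Q − (1457/14 - (5/14)Q) = 43, so Q' = 101.
Then Pb = 1457/14 − (5/14)·101 = 68 and Ps = 131/3 + (2/3)·101 = 111.
ΔCS = ½(59 + 101)(83 − 68) = 1200; ΔPS = ½(59 + 101)(111 − 83) = 2240.
Government spending = 43 × 101 = 4343.
Net change = 1200 + 2240 − 4343 = -903. The loss equals the DWL triangle ½·43·42.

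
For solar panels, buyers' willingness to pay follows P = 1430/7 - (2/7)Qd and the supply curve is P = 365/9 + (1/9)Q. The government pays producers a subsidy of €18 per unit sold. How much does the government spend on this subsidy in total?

Pre-subsidy: 1430/7 - (2/7)Q = 365/9 + (1/9)Q gives Q* = 412.6 and P* = 86.4.
With the subsidy, sellers receive Ps = Pb + 18 for each unit, where Pb is the price buyers pay.
On the curves, Pb = 1430/7 - (2/7)Q and Ps = 365/9 + (1/9)Q; the wedge Ps − Pb = 18 gives 365/9 + (1/9)Q − (1430/7 - (2/7)Q) = 18, so Q' = 457.96.
Then Pb = 1430/7 − (2/7)·457.96 = 73.44 and Ps = 365/9 + (1/9)·457.96 = 91.44.
Government outlay = subsidy × quantity = 18 × 457.96 = 8243.28.

Government cost = €8243.28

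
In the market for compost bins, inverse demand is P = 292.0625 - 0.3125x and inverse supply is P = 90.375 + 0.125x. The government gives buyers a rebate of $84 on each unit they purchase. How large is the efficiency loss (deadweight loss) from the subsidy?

Pre-subsidy: 292.0625 - 0.3125x = 90.375 + 0.125x gives x* = 461 and P* = 148.
With the rebate, buyers effectively pay Pb = Ps − 84, where Ps is the price sellers receive.
On the curves, Pb = 292.0625 - 0.3125x and Ps = 90.375 + 0.125x; the wedge Ps − Pb = 84 gives 90.375 + 0.125x − (292.0625 - 0.3125x) = 84, so x' = 653.
Then Pb = 292.0625 − 0.3125·653 = 88 and Ps = 90.375 + 0.125·653 = 172.
The subsidy expands output by 653 − 461 = 192 past the efficient level; on those units the gap between marginal cost and willingness to pay runs from 0 up to 84.
DWL = ½ × 84 × 192 = 8064.

Deadweight loss = $8064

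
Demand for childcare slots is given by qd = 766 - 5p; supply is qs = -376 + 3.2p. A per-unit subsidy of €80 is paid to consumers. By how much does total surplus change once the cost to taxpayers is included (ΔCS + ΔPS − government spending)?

Net change in total surplus = -256000/41

Pre-subsidy: 766 - 5p = -376 + 3.2p gives p* = 5710/41, q* = 2856/41.
With the rebate, buyers effectively pay pb = ps − 80, where ps is the price sellers receive.
Demand in terms of ps becomes qd = 766 − 5(ps − 80) = 1166 - 5ps. Setting this equal to supply: 1166 - 5ps = -376 + 3.2ps, so ps = 7710/41.
Buyers pay pb = 7710/41 − 80 = 4430/41; q' = -376 + 3.2·(7710/41) = 9256/41.
ΔCS = ½(2856/41 + 9256/41)(5710/41 − 4430/41) = 7751680/1681; ΔPS = ½(2856/41 + 9256/41)(7710/41 − 5710/41) = 12112000/1681.
Government spending = 80 × 9256/41 = 740480/41.
Net change = 7751680/1681 + 12112000/1681 − 740480/41 = -256000/41. The loss equals the DWL triangle ½·80·6400/41.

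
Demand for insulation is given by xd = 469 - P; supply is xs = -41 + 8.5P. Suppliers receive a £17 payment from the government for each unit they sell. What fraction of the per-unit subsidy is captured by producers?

Producer share = 2/19

Pre-subsidy: 469 - P = -41 + 8.5P gives P* = 1020/19, x* = 7891/19.
With the subsidy, sellers receive Ps = Pb + 17 for each unit, where Pb is the price buyers pay.
Supply in terms of Pb becomes xs = -41 + 8.5(Pb + 17) = 103.5 + 8.5Pb. Setting this equal to demand: 469 - Pb = 103.5 + 8.5Pb, so Pb = 731/19.
Sellers receive Ps = 731/19 + 17 = 1054/19; x' = 469 − 1·(731/19) = 8180/19.
Buyers' price falls by P* − Pb = 1020/19 − 731/19 = 289/19; sellers' price rises by Ps − P* = 1054/19 − 1020/19 = 34/19.
So producers capture (34/19)/17 = 2/19 of each unit of subsidy.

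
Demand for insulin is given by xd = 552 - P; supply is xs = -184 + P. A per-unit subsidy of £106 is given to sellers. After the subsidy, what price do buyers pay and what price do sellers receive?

Buyers pay £315; sellers receive £421

Pre-subsidy: 552 - P = -184 + P gives P* = 368, x* = 184.
With the subsidy, sellers receive Ps = Pb + 106 for each unit, where Pb is the price buyers pay.
Supply in terms of Pb becomes xs = -184 + 1(Pb + 106) = -78 + Pb. Setting this equal to demand: 552 - Pb = -78 + Pb, so Pb = 315.
Sellers receive Ps = 315 + 106 = 421; x' = 552 − 1·315 = 237.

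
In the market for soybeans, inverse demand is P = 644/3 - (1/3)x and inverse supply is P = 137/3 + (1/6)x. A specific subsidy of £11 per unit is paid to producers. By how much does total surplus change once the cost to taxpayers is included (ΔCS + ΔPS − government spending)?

Pre-subsidy: 644/3 - (1/3)x = 137/3 + (1/6)x gives x* = 338 and P* = 102.
With the subsidy, sellers receive Ps = Pb + 11 for each unit, where Pb is the price buyers pay.
On the curves, Pb = 644/3 - (1/3)x and Ps = 137/3 + (1/6)x; the wedge Ps − Pb = 11 gives 137/3 + (1/6)x − (644/3 - (1/3)x) = 11, so x' = 360.
Then Pb = 644/3 − (1/3)·360 = 284/3 and Ps = 137/3 + (1/6)·360 = 317/3.
ΔCS = ½(338 + 360)(102 − 284/3) = 7678/3; ΔPS = ½(338 + 360)(317/3 − 102) = 3839/3.
Government spending = 11 × 360 = 3960.
Net change = 7678/3 + 3839/3 − 3960 = -121. The loss equals the DWL triangle ½·11·22.

Net change in total surplus = -£121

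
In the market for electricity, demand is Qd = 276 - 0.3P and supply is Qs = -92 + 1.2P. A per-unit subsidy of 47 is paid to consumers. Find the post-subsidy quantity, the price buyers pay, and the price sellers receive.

Pre-subsidy: 276 - 0.3P = -92 + 1.2P gives P* = 736/3, Q* = 202.4.
With the rebate, buyers effectively pay Pb = Ps − 47, where Ps is the price sellers receive.
Demand in terms of Ps becomes Qd = 276 − 0.3(Ps − 47) = 290.1 - 0.3Ps. Setting this equal to supply: 290.1 - 0.3Ps = -92 + 1.2Ps, so Ps = 3821/15.
Buyers pay Pb = 3821/15 − 47 = 3116/15; Q' = -92 + 1.2·(3821/15) = 213.68.

Q' = 213.68; buyers pay 3116/15; sellers receive 3821/15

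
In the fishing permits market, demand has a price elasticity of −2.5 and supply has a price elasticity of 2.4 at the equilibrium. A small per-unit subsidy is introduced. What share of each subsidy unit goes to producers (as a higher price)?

Producer share = 25/49

For a small subsidy around the equilibrium, the benefit split depends on the relative slopes, which at a point are proportional to the elasticities.
Buyer share = εs/(εs + |εd|) = 2.4/(2.4 + 2.5) = 24/49; seller share = |εd|/(εs + |εd|) = 25/49.
So producers capture 25/49 of the subsidy.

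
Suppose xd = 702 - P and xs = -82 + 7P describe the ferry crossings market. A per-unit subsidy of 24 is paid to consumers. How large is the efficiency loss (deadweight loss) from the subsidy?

Deadweight loss = 252

Pre-subsidy: 702 - P = -82 + 7P gives P* = 98, x* = 604.
With the rebate, buyers effectively pay Pb = Ps − 24, where Ps is the price sellers receive.
Demand in terms of Ps becomes xd = 702 − 1(Ps − 24) = 726 - Ps. Setting this equal to supply: 726 - Ps = -82 + 7Ps, so Ps = 101.
Buyers pay Pb = 101 − 24 = 77; x' = -82 + 7·101 = 625.
The subsidy expands output by 625 − 604 = 21 past the efficient level; on those units the gap between marginal cost and willingness to pay runs from 0 up to 24.
DWL = ½ × 24 × 21 = 252.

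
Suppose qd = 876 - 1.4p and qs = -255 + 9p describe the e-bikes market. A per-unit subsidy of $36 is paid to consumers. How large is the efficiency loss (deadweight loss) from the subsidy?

Deadweight loss = 10206/13

Pre-subsidy: 876 - 1.4p = -255 + 9p gives p* = 108.75, q* = 723.75.
With the rebate, buyers effectively pay pb = ps − 36, where ps is the price sellers receive.
Demand in terms of ps becomes qd = 876 − 1.4(ps − 36) = 926.4 - 1.4ps. Setting this equal to supply: 926.4 - 1.4ps = -255 + 9ps, so ps = 5907/52.
Buyers pay pb = 5907/52 − 36 = 4035/52; q' = -255 + 9·(5907/52) = 39903/52.
The subsidy expands output by 39903/52 − 723.75 = 567/13 past the efficient level; on those units the gap between marginal cost and willingness to pay runs from 0 up to 36.
DWL = ½ × 36 × 567/13 = 10206/13.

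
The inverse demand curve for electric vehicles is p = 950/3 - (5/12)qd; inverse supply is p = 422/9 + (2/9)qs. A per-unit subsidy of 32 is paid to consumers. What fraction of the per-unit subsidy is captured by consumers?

Pre-subsidy: 950/3 - (5/12)q = 422/9 + (2/9)q gives q* = 9712/23 and p* = 9710/69.
With the rebate, buyers effectively pay pb = ps − 32, where ps is the price sellers receive.
On the curves, pb = 950/3 - (5/12)q and ps = 422/9 + (2/9)q; the wedge ps − pb = 32 gives 422/9 + (2/9)q − (950/3 - (5/12)q) = 32, so q' = 10864/23.
Then pb = 950/3 − (5/12)·(10864/23) = 8270/69 and ps = 422/9 + (2/9)·(10864/23) = 10478/69.
Buyers' price falls by p* − pb = 9710/69 − 8270/69 = 480/23; sellers' price rises by ps − p* = 10478/69 − 9710/69 = 256/23.
So consumers capture (480/23)/32 = 15/23 of each unit of subsidy.

Consumer share = 15/23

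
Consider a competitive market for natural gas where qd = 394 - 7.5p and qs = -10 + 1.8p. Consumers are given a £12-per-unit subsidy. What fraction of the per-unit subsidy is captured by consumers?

Consumer share = 6/31

Pre-subsidy: 394 - 7.5p = -10 + 1.8p gives p* = 4040/93, q* = 2114/31.
With the rebate, buyers effectively pay pb = ps − 12, where ps is the price sellers receive.
Demand in terms of ps becomes qd = 394 − 7.5(ps − 12) = 484 - 7.5ps. Setting this equal to supply: 484 - 7.5ps = -10 + 1.8ps, so ps = 4940/93.
Buyers pay pb = 4940/93 − 12 = 3824/93; q' = -10 + 1.8·(4940/93) = 2654/31.
Buyers' price falls by p* − pb = 4040/93 − 3824/93 = 72/31; sellers' price rises by ps − p* = 4940/93 − 4040/93 = 300/31.
So consumers capture (72/31)/12 = 6/31 of each unit of subsidy.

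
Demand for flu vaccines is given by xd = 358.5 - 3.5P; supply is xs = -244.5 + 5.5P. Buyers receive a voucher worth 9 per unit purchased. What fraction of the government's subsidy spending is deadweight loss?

Pre-subsidy: 358.5 - 3.5P = -244.5 + 5.5P gives P* = 67, x* = 124.
With the rebate, buyers effectively pay Pb = Ps − 9, where Ps is the price sellers receive.
Demand in terms of Ps becomes xd = 358.5 − 3.5(Ps − 9) = 390 - 3.5Ps. Setting this equal to supply: 390 - 3.5Ps = -244.5 + 5.5Ps, so Ps = 70.5.
Buyers pay Pb = 70.5 − 9 = 61.5; x' = -244.5 + 5.5·70.5 = 143.25.
ΔCS = ½(124 + 143.25)(67 − 61.5) = 734.9375; ΔPS = ½(124 + 143.25)(70.5 − 67) = 467.6875.
Government spending = 9 × 143.25 = 1289.25.
DWL = ½ × 9 × (143.25 − 124) = 86.625; fraction = 86.625 / 1289.25 = 77/1146.

DWL / government spending = 77/1146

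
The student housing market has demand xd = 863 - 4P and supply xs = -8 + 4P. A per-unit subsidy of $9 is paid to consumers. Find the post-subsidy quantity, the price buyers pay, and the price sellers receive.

x' = 445.5; buyers pay $104.375; sellers receive $113.375

Pre-subsidy: 863 - 4P = -8 + 4P gives P* = 108.875, x* = 427.5.
With the rebate, buyers effectively pay Pb = Ps − 9, where Ps is the price sellers receive.
Demand in terms of Ps becomes xd = 863 − 4(Ps − 9) = 899 - 4Ps. Setting this equal to supply: 899 - 4Ps = -8 + 4Ps, so Ps = 113.375.
Buyers pay Pb = 113.375 − 9 = 104.375; x' = -8 + 4·113.375 = 445.5.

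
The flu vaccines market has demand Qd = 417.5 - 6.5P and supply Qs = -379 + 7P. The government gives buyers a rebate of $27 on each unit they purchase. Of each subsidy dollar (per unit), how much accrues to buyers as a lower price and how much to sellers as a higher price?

Pre-subsidy: 417.5 - 6.5P = -379 + 7P gives P* = 59, Q* = 34.
With the rebate, buyers effectively pay Pb = Ps − 27, where Ps is the price sellers receive.
Demand in terms of Ps becomes Qd = 417.5 − 6.5(Ps − 27) = 593 - 6.5Ps. Setting this equal to supply: 593 - 6.5Ps = -379 + 7Ps, so Ps = 72.
Buyers pay Pb = 72 − 27 = 45; Q' = -379 + 7·72 = 125.
Buyers' price falls by P* − Pb = 59 − 45 = 14; sellers' price rises by Ps − P* = 72 − 59 = 13.

Buyers gain $14 per unit; sellers gain $13 per unit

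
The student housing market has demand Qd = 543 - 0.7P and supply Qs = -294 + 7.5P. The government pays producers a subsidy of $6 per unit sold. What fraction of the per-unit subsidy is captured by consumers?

Consumer share = 75/82

Pre-subsidy: 543 - 0.7P = -294 + 7.5P gives P* = 4185/41, Q* = 38667/82.
With the subsidy, sellers receive Ps = Pb + 6 for each unit, where Pb is the price buyers pay.
Supply in terms of Pb becomes Qs = -294 + 7.5(Pb + 6) = -249 + 7.5Pb. Setting this equal to demand: 543 - 0.7Pb = -249 + 7.5Pb, so Pb = 3960/41.
Sellers receive Ps = 3960/41 + 6 = 4206/41; Q' = 543 − 0.7·(3960/41) = 19491/41.
Buyers' price falls by P* − Pb = 4185/41 − 3960/41 = 225/41; sellers' price rises by Ps − P* = 4206/41 − 4185/41 = 21/41.
So consumers capture (225/41)/6 = 75/82 of each unit of subsidy.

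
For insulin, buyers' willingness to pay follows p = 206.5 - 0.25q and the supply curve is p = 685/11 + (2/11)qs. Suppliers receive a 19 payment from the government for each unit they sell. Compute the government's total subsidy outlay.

Government cost = 7182

Pre-subsidy: 206.5 - 0.25q = 685/11 + (2/11)q gives q* = 334 and p* = 123.
With the subsidy, sellers receive ps = pb + 19 for each unit, where pb is the price buyers pay.
On the curves, pb = 206.5 - 0.25q and ps = 685/11 + (2/11)q; the wedge ps − pb = 19 gives 685/11 + (2/11)q − (206.5 - 0.25q) = 19, so q' = 378.
Then pb = 206.5 − 0.25·378 = 112 and ps = 685/11 + (2/11)·378 = 131.
Government outlay = subsidy × quantity = 19 × 378 = 7182.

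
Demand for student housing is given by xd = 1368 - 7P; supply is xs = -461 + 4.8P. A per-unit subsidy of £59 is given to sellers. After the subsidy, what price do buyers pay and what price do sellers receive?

Pre-subsidy: 1368 - 7P = -461 + 4.8P gives P* = 155, x* = 283.
With the subsidy, sellers receive Ps = Pb + 59 for each unit, where Pb is the price buyers pay.
Supply in terms of Pb becomes xs = -461 + 4.8(Pb + 59) = -177.8 + 4.8Pb. Setting this equal to demand: 1368 - 7Pb = -177.8 + 4.8Pb, so Pb = 131.
Sellers receive Ps = 131 + 59 = 190; x' = 1368 − 7·131 = 451.

Buyers pay £131; sellers receive £190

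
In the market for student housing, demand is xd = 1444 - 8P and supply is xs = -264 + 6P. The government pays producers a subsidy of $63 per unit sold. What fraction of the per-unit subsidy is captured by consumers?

Consumer share = 3/7

Pre-subsidy: 1444 - 8P = -264 + 6P gives P* = 122, x* = 468.
With the subsidy, sellers receive Ps = Pb + 63 for each unit, where Pb is the price buyers pay.
Supply in terms of Pb becomes xs = -264 + 6(Pb + 63) = 114 + 6Pb. Setting this equal to demand: 1444 - 8Pb = 114 + 6Pb, so Pb = 95.
Sellers receive Ps = 95 + 63 = 158; x' = 1444 − 8·95 = 684.
Buyers' price falls by P* − Pb = 122 − 95 = 27; sellers' price rises by Ps − P* = 158 − 122 = 36.
So consumers capture 27/63 = 3/7 of each unit of subsidy.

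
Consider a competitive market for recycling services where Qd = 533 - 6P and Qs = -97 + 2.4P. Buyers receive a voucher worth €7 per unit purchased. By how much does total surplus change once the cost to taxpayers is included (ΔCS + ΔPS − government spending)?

Net change in total surplus = -€42

Pre-subsidy: 533 - 6P = -97 + 2.4P gives P* = 75, Q* = 83.
With the rebate, buyers effectively pay Pb = Ps − 7, where Ps is the price sellers receive.
Demand in terms of Ps becomes Qd = 533 − 6(Ps − 7) = 575 - 6Ps. Setting this equal to supply: 575 - 6Ps = -97 + 2.4Ps, so Ps = 80.
Buyers pay Pb = 80 − 7 = 73; Q' = -97 + 2.4·80 = 95.
ΔCS = ½(83 + 95)(75 − 73) = 178; ΔPS = ½(83 + 95)(80 − 75) = 445.
Government spending = 7 × 95 = 665.
Net change = 178 + 445 − 665 = -42. The loss equals the DWL triangle ½·7·12.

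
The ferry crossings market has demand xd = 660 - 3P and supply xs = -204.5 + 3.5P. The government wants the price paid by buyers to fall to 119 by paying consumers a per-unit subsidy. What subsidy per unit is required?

At a buyer price of 119, quantity demanded is 660 − 3·119 = 303.
Sellers supply 303 only when they receive Ps with -204.5 + 3.5·Ps = 303, i.e. Ps = 145.
s = Ps − Pb = 145 − 119 = 26.

Required subsidy s = 26 per unit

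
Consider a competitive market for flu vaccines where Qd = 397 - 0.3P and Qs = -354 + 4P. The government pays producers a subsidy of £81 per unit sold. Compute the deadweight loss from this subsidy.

Deadweight loss = 39366/43

Pre-subsidy: 397 - 0.3P = -354 + 4P gives P* = 7510/43, Q* = 14818/43.
With the subsidy, sellers receive Ps = Pb + 81 for each unit, where Pb is the price buyers pay.
Supply in terms of Pb becomes Qs = -354 + 4(Pb + 81) = -30 + 4Pb. Setting this equal to demand: 397 - 0.3Pb = -30 + 4Pb, so Pb = 4270/43.
Sellers receive Ps = 4270/43 + 81 = 7753/43; Q' = 397 − 0.3·(4270/43) = 15790/43.
The subsidy expands output by 15790/43 − 14818/43 = 972/43 past the efficient level; on those units the gap between marginal cost and willingness to pay runs from 0 up to 81.
DWL = ½ × 81 × 972/43 = 39366/43.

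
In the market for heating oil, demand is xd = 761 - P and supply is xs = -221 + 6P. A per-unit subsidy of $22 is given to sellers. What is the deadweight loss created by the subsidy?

Pre-subsidy: 761 - P = -221 + 6P gives P* = 982/7, x* = 4345/7.
With the subsidy, sellers receive Ps = Pb + 22 for each unit, where Pb is the price buyers pay.
Supply in terms of Pb becomes xs = -221 + 6(Pb + 22) = -89 + 6Pb. Setting this equal to demand: 761 - Pb = -89 + 6Pb, so Pb = 850/7.
Sellers receive Ps = 850/7 + 22 = 1004/7; x' = 761 − 1·(850/7) = 4477/7.
The subsidy expands output by 4477/7 − 4345/7 = 132/7 past the efficient level; on those units the gap between marginal cost and willingness to pay runs from 0 up to 22.
DWL = ½ × 22 × 132/7 = 1452/7.

Deadweight loss = 1452/7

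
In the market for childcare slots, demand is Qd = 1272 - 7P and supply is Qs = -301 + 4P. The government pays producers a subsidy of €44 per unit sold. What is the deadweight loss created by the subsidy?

Pre-subsidy: 1272 - 7P = -301 + 4P gives P* = 143, Q* = 271.
With the subsidy, sellers receive Ps = Pb + 44 for each unit, where Pb is the price buyers pay.
Supply in terms of Pb becomes Qs = -301 + 4(Pb + 44) = -125 + 4Pb. Setting this equal to demand: 1272 - 7Pb = -125 + 4Pb, so Pb = 127.
Sellers receive Ps = 127 + 44 = 171; Q' = 1272 − 7·127 = 383.
The subsidy expands output by 383 − 271 = 112 past the efficient level; on those units the gap between marginal cost and willingness to pay runs from 0 up to 44.
DWL = ½ × 44 × 112 = 2464.

Deadweight loss = €2464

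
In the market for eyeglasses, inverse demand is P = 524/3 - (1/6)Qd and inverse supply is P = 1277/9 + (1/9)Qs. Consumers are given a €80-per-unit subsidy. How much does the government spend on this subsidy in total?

Government cost = €32480

Pre-subsidy: 524/3 - (1/6)Q = 1277/9 + (1/9)Q gives Q* = 118 and P* = 155.
With the rebate, buyers effectively pay Pb = Ps − 80, where Ps is the price sellers receive.
On the curves, Pb = 524/3 - (1/6)Q and Ps = 1277/9 + (1/9)Q; the wedge Ps − Pb = 80 gives 1277/9 + (1/9)Q − (524/3 - (1/6)Q) = 80, so Q' = 406.
Then Pb = 524/3 − (1/6)·406 = 107 and Ps = 1277/9 + (1/9)·406 = 187.
Government outlay = subsidy × quantity = 80 × 406 = 32480.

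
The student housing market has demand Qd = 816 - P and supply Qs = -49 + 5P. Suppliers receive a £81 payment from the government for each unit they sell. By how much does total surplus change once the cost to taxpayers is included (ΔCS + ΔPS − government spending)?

Pre-subsidy: 816 - P = -49 + 5P gives P* = 865/6, Q* = 4031/6.
With the subsidy, sellers receive Ps = Pb + 81 for each unit, where Pb is the price buyers pay.
Supply in terms of Pb becomes Qs = -49 + 5(Pb + 81) = 356 + 5Pb. Setting this equal to demand: 816 - Pb = 356 + 5Pb, so Pb = 230/3.
Sellers receive Ps = 230/3 + 81 = 473/3; Q' = 816 − 1·(230/3) = 2218/3.
ΔCS = ½(4031/6 + 2218/3)(865/6 − 230/3) = 47626.875; ΔPS = ½(4031/6 + 2218/3)(473/3 − 865/6) = 9525.375.
Government spending = 81 × 2218/3 = 59886.
Net change = 47626.875 + 9525.375 − 59886 = -2733.75. The loss equals the DWL triangle ½·81·67.5.

Net change in total surplus = -£2733.75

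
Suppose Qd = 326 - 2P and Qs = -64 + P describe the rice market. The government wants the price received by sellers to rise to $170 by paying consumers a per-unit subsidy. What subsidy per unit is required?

At a seller price of 170, quantity supplied is -64 + 1·170 = 106.
Buyers absorb 106 only when they pay Pb with 326 − 2·Pb = 106, i.e. Pb = 110.
s = Ps − Pb = 170 − 110 = 60.

Required subsidy s = $60 per unit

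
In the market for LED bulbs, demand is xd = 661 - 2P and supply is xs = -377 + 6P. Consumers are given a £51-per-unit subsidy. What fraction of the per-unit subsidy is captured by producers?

Producer share = 0.25

Pre-subsidy: 661 - 2P = -377 + 6P gives P* = 129.75, x* = 401.5.
With the rebate, buyers effectively pay Pb = Ps − 51, where Ps is the price sellers receive.
Demand in terms of Ps becomes xd = 661 − 2(Ps − 51) = 763 - 2Ps. Setting this equal to supply: 763 - 2Ps = -377 + 6Ps, so Ps = 142.5.
Buyers pay Pb = 142.5 − 51 = 91.5; x' = -377 + 6·142.5 = 478.
Buyers' price falls by P* − Pb = 129.75 − 91.5 = 38.25; sellers' price rises by Ps − P* = 142.5 − 129.75 = 12.75.
So producers capture 12.75/51 = 0.25 of each unit of subsidy.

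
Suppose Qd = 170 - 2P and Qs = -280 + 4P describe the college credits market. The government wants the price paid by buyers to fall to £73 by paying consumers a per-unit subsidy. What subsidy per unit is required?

Required subsidy s = £3 per unit

At a buyer price of 73, quantity demanded is 170 − 2·73 = 24.
Sellers supply 24 only when they receive Ps with -280 + 4·Ps = 24, i.e. Ps = 76.
s = Ps − Pb = 76 − 73 = 3.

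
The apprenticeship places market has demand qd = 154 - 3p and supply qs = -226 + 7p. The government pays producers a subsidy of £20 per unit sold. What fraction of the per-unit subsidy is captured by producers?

Pre-subsidy: 154 - 3p = -226 + 7p gives p* = 38, q* = 40.
With the subsidy, sellers receive ps = pb + 20 for each unit, where pb is the price buyers pay.
Supply in terms of pb becomes qs = -226 + 7(pb + 20) = -86 + 7pb. Setting this equal to demand: 154 - 3pb = -86 + 7pb, so pb = 24.
Sellers receive ps = 24 + 20 = 44; q' = 154 − 3·24 = 82.
Buyers' price falls by p* − pb = 38 − 24 = 14; sellers' price rises by ps − p* = 44 − 38 = 6.
So producers capture 6/20 = 0.3 of each unit of subsidy.

Producer share = 0.3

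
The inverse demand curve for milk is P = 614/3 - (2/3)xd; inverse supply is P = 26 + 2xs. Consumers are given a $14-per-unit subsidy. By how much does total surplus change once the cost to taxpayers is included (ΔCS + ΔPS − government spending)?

Net change in total surplus = -$36.75

Pre-subsidy: 614/3 - (2/3)x = 26 + 2x gives x* = 67 and P* = 160.
With the rebate, buyers effectively pay Pb = Ps − 14, where Ps is the price sellers receive.
On the curves, Pb = 614/3 - (2/3)x and Ps = 26 + 2x; the wedge Ps − Pb = 14 gives 26 + 2x − (614/3 - (2/3)x) = 14, so x' = 72.25.
Then Pb = 614/3 − (2/3)·72.25 = 156.5 and Ps = 26 + 2·72.25 = 170.5.
ΔCS = ½(67 + 72.25)(160 − 156.5) = 243.6875; ΔPS = ½(67 + 72.25)(170.5 − 160) = 731.0625.
Government spending = 14 × 72.25 = 1011.5.
Net change = 243.6875 + 731.0625 − 1011.5 = -36.75. The loss equals the DWL triangle ½·14·5.25.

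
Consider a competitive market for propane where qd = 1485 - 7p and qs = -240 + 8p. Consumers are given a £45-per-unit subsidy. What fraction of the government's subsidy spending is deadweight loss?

Pre-subsidy: 1485 - 7p = -240 + 8p gives p* = 115, q* = 680.
With the rebate, buyers effectively pay pb = ps − 45, where ps is the price sellers receive.
Demand in terms of ps becomes qd = 1485 − 7(ps − 45) = 1800 - 7ps. Setting this equal to supply: 1800 - 7ps = -240 + 8ps, so ps = 136.
Buyers pay pb = 136 − 45 = 91; q' = -240 + 8·136 = 848.
ΔCS = ½(680 + 848)(115 − 91) = 18336; ΔPS = ½(680 + 848)(136 − 115) = 16044.
Government spending = 45 × 848 = 38160.
DWL = ½ × 45 × (848 − 680) = 3780; fraction = 3780 / 38160 = 21/212.

DWL / government spending = 21/212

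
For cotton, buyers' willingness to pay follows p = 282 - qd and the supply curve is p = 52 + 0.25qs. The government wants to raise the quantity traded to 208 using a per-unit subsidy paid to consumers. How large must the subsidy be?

Required subsidy s = 30 per unit

At q = 208, from the demand curve buyers pay pb = 282 − 1·208 = 74; from the supply curve sellers need ps = 52 + 0.25·208 = 104.
The subsidy must fill the gap: s = ps − pb = 104 − 74 = 30.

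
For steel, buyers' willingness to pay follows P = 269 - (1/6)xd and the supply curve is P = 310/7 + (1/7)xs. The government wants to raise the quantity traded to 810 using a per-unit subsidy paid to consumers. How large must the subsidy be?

At x = 810, from the demand curve buyers pay Pb = 269 − (1/6)·810 = 134; from the supply curve sellers need Ps = 310/7 + (1/7)·810 = 160.
The subsidy must fill the gap: s = Ps − Pb = 160 − 134 = 26.

Required subsidy s = 26 per unit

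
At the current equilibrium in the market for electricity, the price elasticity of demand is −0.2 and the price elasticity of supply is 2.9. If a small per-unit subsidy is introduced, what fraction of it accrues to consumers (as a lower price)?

Consumer share = 29/31

For a small subsidy around the equilibrium, the benefit split depends on the relative slopes, which at a point are proportional to the elasticities.
Buyer share = εs/(εs + |εd|) = 2.9/(2.9 + 0.2) = 29/31; seller share = |εd|/(εs + |εd|) = 2/31.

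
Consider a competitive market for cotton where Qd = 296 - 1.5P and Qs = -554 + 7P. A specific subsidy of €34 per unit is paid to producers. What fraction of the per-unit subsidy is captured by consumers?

Pre-subsidy: 296 - 1.5P = -554 + 7P gives P* = 100, Q* = 146.
With the subsidy, sellers receive Ps = Pb + 34 for each unit, where Pb is the price buyers pay.
Supply in terms of Pb becomes Qs = -554 + 7(Pb + 34) = -316 + 7Pb. Setting this equal to demand: 296 - 1.5Pb = -316 + 7Pb, so Pb = 72.
Sellers receive Ps = 72 + 34 = 106; Q' = 296 − 1.5·72 = 188.
Buyers' price falls by P* − Pb = 100 − 72 = 28; sellers' price rises by Ps − P* = 106 − 100 = 6.
So consumers capture 28/34 = 14/17 of each unit of subsidy.

Consumer share = 14/17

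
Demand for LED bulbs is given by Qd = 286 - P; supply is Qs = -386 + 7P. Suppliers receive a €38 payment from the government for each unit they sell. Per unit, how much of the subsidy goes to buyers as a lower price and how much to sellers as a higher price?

Pre-subsidy: 286 - P = -386 + 7P gives P* = 84, Q* = 202.
With the subsidy, sellers receive Ps = Pb + 38 for each unit, where Pb is the price buyers pay.
Supply in terms of Pb becomes Qs = -386 + 7(Pb + 38) = -120 + 7Pb. Setting this equal to demand: 286 - Pb = -120 + 7Pb, so Pb = 50.75.
Sellers receive Ps = 50.75 + 38 = 88.75; Q' = 286 − 1·50.75 = 235.25.
Buyers' price falls by P* − Pb = 84 − 50.75 = 33.25; sellers' price rises by Ps − P* = 88.75 − 84 = 4.75.

Buyers gain €33.25 per unit; sellers gain €4.75 per unit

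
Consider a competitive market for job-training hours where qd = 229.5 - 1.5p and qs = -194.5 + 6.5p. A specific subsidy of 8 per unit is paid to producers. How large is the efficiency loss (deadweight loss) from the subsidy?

Deadweight loss = 39

Pre-subsidy: 229.5 - 1.5p = -194.5 + 6.5p gives p* = 53, q* = 150.
With the subsidy, sellers receive ps = pb + 8 for each unit, where pb is the price buyers pay.
Supply in terms of pb becomes qs = -194.5 + 6.5(pb + 8) = -142.5 + 6.5pb. Setting this equal to demand: 229.5 - 1.5pb = -142.5 + 6.5pb, so pb = 46.5.
Sellers receive ps = 46.5 + 8 = 54.5; q' = 229.5 − 1.5·46.5 = 159.75.
The subsidy expands output by 159.75 − 150 = 9.75 past the efficient level; on those units the gap between marginal cost and willingness to pay runs from 0 up to 8.
DWL = ½ × 8 × 9.75 = 39.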